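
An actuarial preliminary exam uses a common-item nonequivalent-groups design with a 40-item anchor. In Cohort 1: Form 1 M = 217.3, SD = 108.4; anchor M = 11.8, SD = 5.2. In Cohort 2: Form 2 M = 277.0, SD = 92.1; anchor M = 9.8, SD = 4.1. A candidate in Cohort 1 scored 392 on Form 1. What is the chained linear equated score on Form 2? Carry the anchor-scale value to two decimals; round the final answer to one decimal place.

Form 1 → anchor (Cohort 1): v = (5.2/108.4)(392 − 217.3) + 11.8 = 20.18
anchor → Form 2 (Cohort 2): y = (92.1/4.1)(20.18 − 9.8) + 277.0 = 510.2

510.2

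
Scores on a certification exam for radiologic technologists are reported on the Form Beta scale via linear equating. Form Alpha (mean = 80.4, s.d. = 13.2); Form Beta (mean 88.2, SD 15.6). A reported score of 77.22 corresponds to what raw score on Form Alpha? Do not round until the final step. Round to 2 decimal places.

71.11

Invert y = (SD_Y/SD_X)(x − M_X) + M_Y:
x = (SD_X/SD_Y)(y − M_Y) + M_X = (13.2/15.6)(77.22 − 88.2) + 80.4
x = 0.846154 × -10.980 + 80.4 = 71.11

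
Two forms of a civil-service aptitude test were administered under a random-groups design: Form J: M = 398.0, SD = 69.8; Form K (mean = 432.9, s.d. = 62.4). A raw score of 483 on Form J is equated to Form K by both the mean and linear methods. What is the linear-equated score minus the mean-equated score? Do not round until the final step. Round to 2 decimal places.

-9.01

Mean-equated: 483 + (432.9 − 398.0) = 517.90
Linear-equated: (62.4/69.8)(483 − 398.0) + 432.9 = 508.889
Difference = 508.889 − 517.90 = -9.01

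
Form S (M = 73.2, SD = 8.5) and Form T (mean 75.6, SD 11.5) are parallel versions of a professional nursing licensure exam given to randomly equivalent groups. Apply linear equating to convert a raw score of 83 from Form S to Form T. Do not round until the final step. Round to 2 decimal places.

Linear equating: y = (SD_Y/SD_X)(x − M_X) + M_Y
y = (11.5/8.5)(83 − 73.2) + 75.6
y = 1.352941 × 9.8 + 75.6 = 13.2588 + 75.6 = 88.86

88.86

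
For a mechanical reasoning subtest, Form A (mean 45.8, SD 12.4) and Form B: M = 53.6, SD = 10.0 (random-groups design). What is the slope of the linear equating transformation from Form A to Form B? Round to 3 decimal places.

0.806

A = SD_Y / SD_X = 10.0 / 12.4 = 0.806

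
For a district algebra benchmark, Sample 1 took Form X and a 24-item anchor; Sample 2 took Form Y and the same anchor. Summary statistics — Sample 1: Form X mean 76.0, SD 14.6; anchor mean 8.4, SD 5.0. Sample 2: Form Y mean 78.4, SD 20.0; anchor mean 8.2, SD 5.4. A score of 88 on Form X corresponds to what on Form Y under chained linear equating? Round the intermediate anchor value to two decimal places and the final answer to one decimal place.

94.4

Form X → anchor (Sample 1): v = (5.0/14.6)(88 − 76.0) + 8.4 = 12.51
anchor → Form Y (Sample 2): y = (20.0/5.4)(12.51 − 8.2) + 78.4 = 94.4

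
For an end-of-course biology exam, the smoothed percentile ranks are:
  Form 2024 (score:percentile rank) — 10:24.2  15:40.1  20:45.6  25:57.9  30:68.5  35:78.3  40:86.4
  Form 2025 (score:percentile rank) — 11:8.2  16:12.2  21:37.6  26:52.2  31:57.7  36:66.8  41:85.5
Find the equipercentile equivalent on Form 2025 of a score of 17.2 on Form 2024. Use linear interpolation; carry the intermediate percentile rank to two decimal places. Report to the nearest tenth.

PR of 17.2 on Form 2024: 40.1 + (17.2 − 15)/(20 − 15) × (45.6 − 40.1) = 42.52
On Form 2025, PR 42.52 falls between score 21 (PR 37.6) and 26 (PR 52.2).
Interpolate: 21 + (42.52 − 37.6)/(52.2 − 37.6) × (26 − 21) = 22.7

22.7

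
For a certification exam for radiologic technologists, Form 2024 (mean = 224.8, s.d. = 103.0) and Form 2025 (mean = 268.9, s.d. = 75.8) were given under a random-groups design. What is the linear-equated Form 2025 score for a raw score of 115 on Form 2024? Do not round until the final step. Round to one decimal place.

188.1

Linear equating: y = (SD_Y/SD_X)(x − M_X) + M_Y
y = (75.8/103.0)(115 − 224.8) + 268.9
y = 0.735922 × -109.8 + 268.9 = -80.8043 + 268.9 = 188.1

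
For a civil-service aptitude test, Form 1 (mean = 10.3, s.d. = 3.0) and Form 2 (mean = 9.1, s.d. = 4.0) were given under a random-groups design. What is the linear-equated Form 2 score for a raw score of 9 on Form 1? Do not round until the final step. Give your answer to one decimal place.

7.4

Linear equating: y = (SD_Y/SD_X)(x − M_X) + M_Y
y = (4.0/3.0)(9 − 10.3) + 9.1
y = 1.333333 × -1.3 + 9.1 = -1.7333 + 9.1 = 7.4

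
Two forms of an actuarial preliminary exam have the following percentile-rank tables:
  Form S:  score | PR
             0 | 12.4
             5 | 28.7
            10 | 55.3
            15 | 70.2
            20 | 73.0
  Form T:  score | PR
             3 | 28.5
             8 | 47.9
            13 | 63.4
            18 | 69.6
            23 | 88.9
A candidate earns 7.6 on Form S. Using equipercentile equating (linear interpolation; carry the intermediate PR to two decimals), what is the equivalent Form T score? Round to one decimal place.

6.6

PR of 7.6 on Form S: 28.7 + (7.6 − 5)/(10 − 5) × (55.3 − 28.7) = 42.53
On Form T, PR 42.53 falls between score 3 (PR 28.5) and 8 (PR 47.9).
Interpolate: 3 + (42.53 − 28.5)/(47.9 − 28.5) × (8 − 3) = 6.6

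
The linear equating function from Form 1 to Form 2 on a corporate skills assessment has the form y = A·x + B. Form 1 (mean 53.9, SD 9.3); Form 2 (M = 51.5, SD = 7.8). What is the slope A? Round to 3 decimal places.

0.839

A = SD_Y / SD_X = 7.8 / 9.3 = 0.839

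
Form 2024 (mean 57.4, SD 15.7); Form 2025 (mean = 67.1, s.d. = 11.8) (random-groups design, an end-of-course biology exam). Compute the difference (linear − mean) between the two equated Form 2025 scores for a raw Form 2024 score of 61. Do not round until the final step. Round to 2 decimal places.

-0.89

Mean-equated: 61 + (67.1 − 57.4) = 70.70
Linear-equated: (11.8/15.7)(61 − 57.4) + 67.1 = 69.806
Difference = 69.806 − 70.70 = -0.89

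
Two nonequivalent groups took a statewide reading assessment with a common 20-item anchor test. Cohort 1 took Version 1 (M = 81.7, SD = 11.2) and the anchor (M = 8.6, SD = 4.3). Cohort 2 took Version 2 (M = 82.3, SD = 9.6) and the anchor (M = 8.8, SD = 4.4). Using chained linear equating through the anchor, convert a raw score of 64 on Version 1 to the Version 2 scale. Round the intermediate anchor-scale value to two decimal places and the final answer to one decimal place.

Version 1 → anchor (Cohort 1): v = (4.3/11.2)(64 − 81.7) + 8.6 = 1.80
anchor → Version 2 (Cohort 2): y = (9.6/4.4)(1.80 − 8.8) + 82.3 = 67.0

67.0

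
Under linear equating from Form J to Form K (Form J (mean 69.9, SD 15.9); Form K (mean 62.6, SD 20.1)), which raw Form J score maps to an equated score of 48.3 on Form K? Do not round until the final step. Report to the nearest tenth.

58.6

Invert y = (SD_Y/SD_X)(x − M_X) + M_Y:
x = (SD_X/SD_Y)(y − M_Y) + M_X = (15.9/20.1)(48.3 − 62.6) + 69.9
x = 0.791045 × -14.300 + 69.9 = 58.6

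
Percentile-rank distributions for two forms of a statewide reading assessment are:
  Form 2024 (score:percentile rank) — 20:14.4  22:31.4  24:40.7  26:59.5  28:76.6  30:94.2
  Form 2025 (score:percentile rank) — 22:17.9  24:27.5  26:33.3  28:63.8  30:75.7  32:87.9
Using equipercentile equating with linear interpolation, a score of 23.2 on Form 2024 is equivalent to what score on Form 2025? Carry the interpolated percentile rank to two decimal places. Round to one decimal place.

PR of 23.2 on Form 2024: 31.4 + (23.2 − 22)/(24 − 22) × (40.7 − 31.4) = 36.98
On Form 2025, PR 36.98 falls between score 26 (PR 33.3) and 28 (PR 63.8).
Interpolate: 26 + (36.98 − 33.3)/(63.8 − 33.3) × (28 − 26) = 26.2

26.2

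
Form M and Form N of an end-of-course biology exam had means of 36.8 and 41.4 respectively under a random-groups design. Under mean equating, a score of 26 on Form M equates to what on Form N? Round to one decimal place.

Mean equating: y = x + (M_Y − M_X) = 26 + (41.4 − 36.8) = 30.6

30.6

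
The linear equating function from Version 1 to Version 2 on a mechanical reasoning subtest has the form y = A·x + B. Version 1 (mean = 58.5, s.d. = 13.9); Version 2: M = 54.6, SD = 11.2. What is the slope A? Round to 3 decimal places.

A = SD_Y / SD_X = 11.2 / 13.9 = 0.806

0.806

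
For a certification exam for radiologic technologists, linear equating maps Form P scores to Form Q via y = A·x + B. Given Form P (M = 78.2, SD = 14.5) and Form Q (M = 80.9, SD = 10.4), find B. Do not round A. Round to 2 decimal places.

24.81

A = SD_Y / SD_X = 10.4 / 14.5 = 0.717241
B = M_Y − A·M_X = 80.9 − 0.717241 × 78.2 = 24.81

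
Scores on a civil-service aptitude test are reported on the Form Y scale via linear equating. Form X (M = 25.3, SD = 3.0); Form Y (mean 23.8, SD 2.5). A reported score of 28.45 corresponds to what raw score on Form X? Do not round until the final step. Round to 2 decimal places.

Invert y = (SD_Y/SD_X)(x − M_X) + M_Y:
x = (SD_X/SD_Y)(y − M_Y) + M_X = (3.0/2.5)(28.45 − 23.8) + 25.3
x = 1.200000 × 4.650 + 25.3 = 30.88

30.88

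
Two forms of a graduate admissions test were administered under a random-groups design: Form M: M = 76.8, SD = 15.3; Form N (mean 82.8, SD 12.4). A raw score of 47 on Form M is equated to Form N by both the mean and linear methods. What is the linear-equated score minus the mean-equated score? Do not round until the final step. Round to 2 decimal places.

Mean-equated: 47 + (82.8 − 76.8) = 53.00
Linear-equated: (12.4/15.3)(47 − 76.8) + 82.8 = 58.648
Difference = 58.648 − 53.00 = 5.65

5.65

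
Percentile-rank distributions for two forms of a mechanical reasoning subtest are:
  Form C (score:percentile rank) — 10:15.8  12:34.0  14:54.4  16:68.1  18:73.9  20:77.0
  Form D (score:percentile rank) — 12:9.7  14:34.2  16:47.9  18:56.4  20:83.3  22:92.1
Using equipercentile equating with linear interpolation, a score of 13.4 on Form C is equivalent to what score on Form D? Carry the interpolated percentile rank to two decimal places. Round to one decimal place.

PR of 13.4 on Form C: 34.0 + (13.4 − 12)/(14 − 12) × (54.4 − 34.0) = 48.28
On Form D, PR 48.28 falls between score 16 (PR 47.9) and 18 (PR 56.4).
Interpolate: 16 + (48.28 − 47.9)/(56.4 − 47.9) × (18 − 16) = 16.1

16.1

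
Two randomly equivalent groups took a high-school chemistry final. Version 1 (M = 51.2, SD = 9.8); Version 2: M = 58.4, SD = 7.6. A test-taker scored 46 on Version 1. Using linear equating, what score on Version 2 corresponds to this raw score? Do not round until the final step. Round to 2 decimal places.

54.37

Linear equating: y = (SD_Y/SD_X)(x − M_X) + M_Y
y = (7.6/9.8)(46 − 51.2) + 58.4
y = 0.775510 × -5.2 + 58.4 = -4.0327 + 58.4 = 54.37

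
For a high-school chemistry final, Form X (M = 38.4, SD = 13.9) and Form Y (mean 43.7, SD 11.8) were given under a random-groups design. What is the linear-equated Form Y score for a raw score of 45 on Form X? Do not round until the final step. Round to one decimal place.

49.3

Linear equating: y = (SD_Y/SD_X)(x − M_X) + M_Y
y = (11.8/13.9)(45 − 38.4) + 43.7
y = 0.848921 × 6.6 + 43.7 = 5.6029 + 43.7 = 49.3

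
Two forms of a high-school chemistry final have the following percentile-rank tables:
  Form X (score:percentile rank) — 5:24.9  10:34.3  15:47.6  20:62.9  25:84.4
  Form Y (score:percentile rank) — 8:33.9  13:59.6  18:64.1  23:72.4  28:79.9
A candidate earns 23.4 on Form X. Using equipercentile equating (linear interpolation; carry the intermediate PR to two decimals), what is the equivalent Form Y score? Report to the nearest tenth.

26.4

PR of 23.4 on Form X: 62.9 + (23.4 − 20)/(25 − 20) × (84.4 − 62.9) = 77.52
On Form Y, PR 77.52 falls between score 23 (PR 72.4) and 28 (PR 79.9).
Interpolate: 23 + (77.52 − 72.4)/(79.9 − 72.4) × (28 − 23) = 26.4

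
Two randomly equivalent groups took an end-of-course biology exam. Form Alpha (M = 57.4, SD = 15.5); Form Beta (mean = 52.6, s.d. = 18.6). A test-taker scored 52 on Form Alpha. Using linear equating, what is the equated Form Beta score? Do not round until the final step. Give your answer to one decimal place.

46.1

Linear equating: y = (SD_Y/SD_X)(x − M_X) + M_Y
y = (18.6/15.5)(52 − 57.4) + 52.6
y = 1.200000 × -5.4 + 52.6 = -6.4800 + 52.6 = 46.1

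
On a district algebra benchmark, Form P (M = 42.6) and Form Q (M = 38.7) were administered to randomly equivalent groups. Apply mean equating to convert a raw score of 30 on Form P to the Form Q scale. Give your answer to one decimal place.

Mean equating: y = x + (M_Y − M_X) = 30 + (38.7 − 42.6) = 26.1

26.1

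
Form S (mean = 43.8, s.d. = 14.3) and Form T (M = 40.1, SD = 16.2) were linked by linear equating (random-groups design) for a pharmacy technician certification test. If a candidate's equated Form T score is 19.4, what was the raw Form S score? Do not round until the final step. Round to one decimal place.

Invert y = (SD_Y/SD_X)(x − M_X) + M_Y:
x = (SD_X/SD_Y)(y − M_Y) + M_X = (14.3/16.2)(19.4 − 40.1) + 43.8
x = 0.882716 × -20.700 + 43.8 = 25.5

25.5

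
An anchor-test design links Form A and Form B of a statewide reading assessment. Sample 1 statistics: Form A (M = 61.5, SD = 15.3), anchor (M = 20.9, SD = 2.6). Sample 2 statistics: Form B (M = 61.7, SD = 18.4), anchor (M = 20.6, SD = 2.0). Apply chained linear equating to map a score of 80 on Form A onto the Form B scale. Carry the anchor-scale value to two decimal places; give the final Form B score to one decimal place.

93.3

Form A → anchor (Sample 1): v = (2.6/15.3)(80 − 61.5) + 20.9 = 24.04
anchor → Form B (Sample 2): y = (18.4/2.0)(24.04 − 20.6) + 61.7 = 93.3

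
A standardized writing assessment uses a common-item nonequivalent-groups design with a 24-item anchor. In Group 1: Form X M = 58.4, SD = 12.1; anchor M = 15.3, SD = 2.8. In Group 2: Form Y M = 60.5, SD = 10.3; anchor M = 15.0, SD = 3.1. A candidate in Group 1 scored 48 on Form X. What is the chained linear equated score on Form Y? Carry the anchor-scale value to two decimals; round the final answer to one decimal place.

Form X → anchor (Group 1): v = (2.8/12.1)(48 − 58.4) + 15.3 = 12.89
anchor → Form Y (Group 2): y = (10.3/3.1)(12.89 − 15.0) + 60.5 = 53.5

53.5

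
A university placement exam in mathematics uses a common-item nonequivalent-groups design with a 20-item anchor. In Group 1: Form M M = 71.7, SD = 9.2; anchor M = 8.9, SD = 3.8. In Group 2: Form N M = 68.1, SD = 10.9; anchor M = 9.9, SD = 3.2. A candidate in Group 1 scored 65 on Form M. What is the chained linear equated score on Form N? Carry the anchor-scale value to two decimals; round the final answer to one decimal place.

Form M → anchor (Group 1): v = (3.8/9.2)(65 − 71.7) + 8.9 = 6.13
anchor → Form N (Group 2): y = (10.9/3.2)(6.13 − 9.9) + 68.1 = 55.3

55.3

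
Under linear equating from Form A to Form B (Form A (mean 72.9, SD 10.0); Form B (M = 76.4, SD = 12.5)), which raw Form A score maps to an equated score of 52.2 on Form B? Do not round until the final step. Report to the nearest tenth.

Invert y = (SD_Y/SD_X)(x − M_X) + M_Y:
x = (SD_X/SD_Y)(y − M_Y) + M_X = (10.0/12.5)(52.2 − 76.4) + 72.9
x = 0.800000 × -24.200 + 72.9 = 53.5

53.5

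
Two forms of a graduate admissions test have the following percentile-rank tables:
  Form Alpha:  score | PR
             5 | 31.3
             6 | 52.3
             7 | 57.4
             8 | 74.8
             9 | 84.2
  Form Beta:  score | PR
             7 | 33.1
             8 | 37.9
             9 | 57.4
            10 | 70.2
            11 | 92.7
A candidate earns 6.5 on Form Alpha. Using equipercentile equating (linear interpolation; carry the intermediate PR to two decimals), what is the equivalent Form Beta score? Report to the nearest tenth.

8.9

PR of 6.5 on Form Alpha: 52.3 + (6.5 − 6)/(7 − 6) × (57.4 − 52.3) = 54.85
On Form Beta, PR 54.85 falls between score 8 (PR 37.9) and 9 (PR 57.4).
Interpolate: 8 + (54.85 − 37.9)/(57.4 − 37.9) × (9 − 8) = 8.9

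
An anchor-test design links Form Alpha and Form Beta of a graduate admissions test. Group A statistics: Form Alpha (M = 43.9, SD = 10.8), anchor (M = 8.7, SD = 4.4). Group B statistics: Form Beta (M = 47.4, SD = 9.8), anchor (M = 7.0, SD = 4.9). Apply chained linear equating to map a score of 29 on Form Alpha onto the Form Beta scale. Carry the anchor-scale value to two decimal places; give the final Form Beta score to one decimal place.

Form Alpha → anchor (Group A): v = (4.4/10.8)(29 − 43.9) + 8.7 = 2.63
anchor → Form Beta (Group B): y = (9.8/4.9)(2.63 − 7.0) + 47.4 = 38.7

38.7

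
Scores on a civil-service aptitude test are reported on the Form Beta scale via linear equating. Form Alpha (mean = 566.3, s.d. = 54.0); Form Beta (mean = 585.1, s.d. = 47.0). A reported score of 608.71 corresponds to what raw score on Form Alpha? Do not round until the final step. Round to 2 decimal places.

593.43

Invert y = (SD_Y/SD_X)(x − M_X) + M_Y:
x = (SD_X/SD_Y)(y − M_Y) + M_X = (54.0/47.0)(608.71 − 585.1) + 566.3
x = 1.148936 × 23.610 + 566.3 = 593.43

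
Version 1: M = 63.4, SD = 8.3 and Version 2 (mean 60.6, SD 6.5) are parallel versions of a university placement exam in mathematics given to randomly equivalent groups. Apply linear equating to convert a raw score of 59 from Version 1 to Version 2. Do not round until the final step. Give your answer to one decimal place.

57.2

Linear equating: y = (SD_Y/SD_X)(x − M_X) + M_Y
y = (6.5/8.3)(59 − 63.4) + 60.6
y = 0.783133 × -4.4 + 60.6 = -3.4458 + 60.6 = 57.2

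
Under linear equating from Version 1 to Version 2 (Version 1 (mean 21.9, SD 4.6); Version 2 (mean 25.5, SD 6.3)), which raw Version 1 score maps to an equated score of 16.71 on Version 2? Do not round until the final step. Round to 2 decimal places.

Invert y = (SD_Y/SD_X)(x − M_X) + M_Y:
x = (SD_X/SD_Y)(y − M_Y) + M_X = (4.6/6.3)(16.71 − 25.5) + 21.9
x = 0.730159 × -8.790 + 21.9 = 15.48

15.48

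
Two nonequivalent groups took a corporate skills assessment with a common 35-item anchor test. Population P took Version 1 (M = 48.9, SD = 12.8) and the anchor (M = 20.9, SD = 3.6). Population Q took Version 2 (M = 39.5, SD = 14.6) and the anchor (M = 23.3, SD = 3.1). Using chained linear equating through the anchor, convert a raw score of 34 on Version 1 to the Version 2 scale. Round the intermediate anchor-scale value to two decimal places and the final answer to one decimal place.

Version 1 → anchor (Population P): v = (3.6/12.8)(34 − 48.9) + 20.9 = 16.71
anchor → Version 2 (Population Q): y = (14.6/3.1)(16.71 − 23.3) + 39.5 = 8.5

8.5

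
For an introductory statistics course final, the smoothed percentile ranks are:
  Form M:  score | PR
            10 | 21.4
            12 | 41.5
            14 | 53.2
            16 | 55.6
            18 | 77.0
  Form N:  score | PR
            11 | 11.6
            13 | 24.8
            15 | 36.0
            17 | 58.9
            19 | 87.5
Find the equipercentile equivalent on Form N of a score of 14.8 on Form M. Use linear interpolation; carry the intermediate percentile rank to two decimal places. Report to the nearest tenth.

PR of 14.8 on Form M: 53.2 + (14.8 − 14)/(16 − 14) × (55.6 − 53.2) = 54.16
On Form N, PR 54.16 falls between score 15 (PR 36.0) and 17 (PR 58.9).
Interpolate: 15 + (54.16 − 36.0)/(58.9 − 36.0) × (17 − 15) = 16.6

16.6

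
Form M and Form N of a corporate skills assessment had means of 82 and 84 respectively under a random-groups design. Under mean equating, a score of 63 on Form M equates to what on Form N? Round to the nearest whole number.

Mean equating: y = x + (M_Y − M_X) = 63 + (84 − 82) = 65

65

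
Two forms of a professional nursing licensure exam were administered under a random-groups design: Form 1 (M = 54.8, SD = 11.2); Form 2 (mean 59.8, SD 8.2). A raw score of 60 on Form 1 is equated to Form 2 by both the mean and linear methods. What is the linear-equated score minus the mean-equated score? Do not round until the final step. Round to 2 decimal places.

-1.39

Mean-equated: 60 + (59.8 − 54.8) = 65.00
Linear-equated: (8.2/11.2)(60 − 54.8) + 59.8 = 63.607
Difference = 63.607 − 65.00 = -1.39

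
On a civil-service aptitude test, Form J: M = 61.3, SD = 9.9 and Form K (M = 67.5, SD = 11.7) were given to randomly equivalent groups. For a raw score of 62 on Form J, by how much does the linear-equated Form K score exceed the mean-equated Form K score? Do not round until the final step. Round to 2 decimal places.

Mean-equated: 62 + (67.5 − 61.3) = 68.20
Linear-equated: (11.7/9.9)(62 − 61.3) + 67.5 = 68.327
Difference = 68.327 − 68.20 = 0.13

0.13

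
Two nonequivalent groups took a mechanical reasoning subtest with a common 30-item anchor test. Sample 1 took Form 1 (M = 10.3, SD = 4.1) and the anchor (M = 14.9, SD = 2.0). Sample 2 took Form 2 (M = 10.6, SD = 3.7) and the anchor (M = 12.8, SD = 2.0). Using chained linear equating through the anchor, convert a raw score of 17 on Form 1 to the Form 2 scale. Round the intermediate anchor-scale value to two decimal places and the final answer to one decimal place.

20.5

Form 1 → anchor (Sample 1): v = (2.0/4.1)(17 − 10.3) + 14.9 = 18.17
anchor → Form 2 (Sample 2): y = (3.7/2.0)(18.17 − 12.8) + 10.6 = 20.5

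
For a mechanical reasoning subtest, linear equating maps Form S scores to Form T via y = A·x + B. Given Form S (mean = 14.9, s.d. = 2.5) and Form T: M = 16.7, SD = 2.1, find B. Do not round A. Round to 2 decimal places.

4.18

A = SD_Y / SD_X = 2.1 / 2.5 = 0.840000
B = M_Y − A·M_X = 16.7 − 0.840000 × 14.9 = 4.18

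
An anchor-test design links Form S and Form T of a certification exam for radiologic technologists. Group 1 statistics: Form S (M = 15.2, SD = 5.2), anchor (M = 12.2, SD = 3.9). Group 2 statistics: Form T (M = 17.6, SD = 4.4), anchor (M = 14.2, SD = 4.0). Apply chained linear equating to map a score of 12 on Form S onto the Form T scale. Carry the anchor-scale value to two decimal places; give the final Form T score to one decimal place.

12.8

Form S → anchor (Group 1): v = (3.9/5.2)(12 − 15.2) + 12.2 = 9.80
anchor → Form T (Group 2): y = (4.4/4.0)(9.80 − 14.2) + 17.6 = 12.8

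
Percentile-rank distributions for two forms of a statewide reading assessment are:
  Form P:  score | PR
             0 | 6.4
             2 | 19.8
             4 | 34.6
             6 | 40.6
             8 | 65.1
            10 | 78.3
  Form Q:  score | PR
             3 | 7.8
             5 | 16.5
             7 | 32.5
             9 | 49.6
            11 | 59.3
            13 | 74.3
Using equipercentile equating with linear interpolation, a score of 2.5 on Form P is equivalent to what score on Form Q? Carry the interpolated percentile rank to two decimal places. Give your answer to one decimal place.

PR of 2.5 on Form P: 19.8 + (2.5 − 2)/(4 − 2) × (34.6 − 19.8) = 23.50
On Form Q, PR 23.50 falls between score 5 (PR 16.5) and 7 (PR 32.5).
Interpolate: 5 + (23.50 − 16.5)/(32.5 − 16.5) × (7 − 5) = 5.9

5.9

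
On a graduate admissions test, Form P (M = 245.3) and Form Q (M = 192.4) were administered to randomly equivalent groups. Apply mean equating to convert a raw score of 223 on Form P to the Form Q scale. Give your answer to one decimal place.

170.1

Mean equating: y = x + (M_Y − M_X) = 223 + (192.4 − 245.3) = 170.1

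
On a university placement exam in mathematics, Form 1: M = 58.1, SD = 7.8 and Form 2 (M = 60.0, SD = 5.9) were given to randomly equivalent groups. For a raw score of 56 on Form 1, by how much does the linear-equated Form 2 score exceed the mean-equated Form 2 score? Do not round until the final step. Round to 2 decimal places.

Mean-equated: 56 + (60.0 − 58.1) = 57.90
Linear-equated: (5.9/7.8)(56 − 58.1) + 60.0 = 58.412
Difference = 58.412 − 57.90 = 0.51

0.51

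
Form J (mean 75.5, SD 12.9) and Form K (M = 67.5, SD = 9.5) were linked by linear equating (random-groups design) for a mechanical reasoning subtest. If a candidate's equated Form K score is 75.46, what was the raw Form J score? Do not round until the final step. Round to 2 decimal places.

86.31

Invert y = (SD_Y/SD_X)(x − M_X) + M_Y:
x = (SD_X/SD_Y)(y − M_Y) + M_X = (12.9/9.5)(75.46 − 67.5) + 75.5
x = 1.357895 × 7.960 + 75.5 = 86.31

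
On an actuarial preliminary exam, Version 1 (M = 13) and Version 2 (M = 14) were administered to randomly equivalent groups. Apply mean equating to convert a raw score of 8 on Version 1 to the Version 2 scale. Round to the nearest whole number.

9

Mean equating: y = x + (M_Y − M_X) = 8 + (14 − 13) = 9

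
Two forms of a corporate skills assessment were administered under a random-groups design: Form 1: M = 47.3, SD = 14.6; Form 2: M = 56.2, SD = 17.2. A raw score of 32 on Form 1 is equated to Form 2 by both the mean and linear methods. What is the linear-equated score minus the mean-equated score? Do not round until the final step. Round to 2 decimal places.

-2.72

Mean-equated: 32 + (56.2 − 47.3) = 40.90
Linear-equated: (17.2/14.6)(32 − 47.3) + 56.2 = 38.175
Difference = 38.175 − 40.90 = -2.72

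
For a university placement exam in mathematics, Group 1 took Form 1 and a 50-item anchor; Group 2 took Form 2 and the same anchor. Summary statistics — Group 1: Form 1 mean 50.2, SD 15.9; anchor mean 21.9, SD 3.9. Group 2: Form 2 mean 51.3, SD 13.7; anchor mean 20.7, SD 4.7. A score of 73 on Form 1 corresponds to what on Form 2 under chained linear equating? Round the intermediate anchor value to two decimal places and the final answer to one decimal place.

71.1

Form 1 → anchor (Group 1): v = (3.9/15.9)(73 − 50.2) + 21.9 = 27.49
anchor → Form 2 (Group 2): y = (13.7/4.7)(27.49 − 20.7) + 51.3 = 71.1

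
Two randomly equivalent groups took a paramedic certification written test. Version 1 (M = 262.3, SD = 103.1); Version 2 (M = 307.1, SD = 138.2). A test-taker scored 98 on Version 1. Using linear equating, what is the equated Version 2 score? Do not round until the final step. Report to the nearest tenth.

Linear equating: y = (SD_Y/SD_X)(x − M_X) + M_Y
y = (138.2/103.1)(98 − 262.3) + 307.1
y = 1.340446 × -164.3 + 307.1 = -220.2353 + 307.1 = 86.9

86.9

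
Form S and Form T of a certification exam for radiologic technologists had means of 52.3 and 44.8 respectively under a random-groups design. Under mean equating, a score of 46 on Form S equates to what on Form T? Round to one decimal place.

Mean equating: y = x + (M_Y − M_X) = 46 + (44.8 − 52.3) = 38.5

38.5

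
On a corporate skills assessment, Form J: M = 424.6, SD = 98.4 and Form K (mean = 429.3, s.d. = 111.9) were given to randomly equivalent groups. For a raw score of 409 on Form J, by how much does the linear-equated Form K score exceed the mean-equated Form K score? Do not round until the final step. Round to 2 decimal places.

-2.14

Mean-equated: 409 + (429.3 − 424.6) = 413.70
Linear-equated: (111.9/98.4)(409 − 424.6) + 429.3 = 411.560
Difference = 411.560 − 413.70 = -2.14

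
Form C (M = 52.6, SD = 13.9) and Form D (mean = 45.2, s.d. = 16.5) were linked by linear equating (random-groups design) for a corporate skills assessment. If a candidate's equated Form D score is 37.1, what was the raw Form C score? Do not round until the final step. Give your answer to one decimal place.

Invert y = (SD_Y/SD_X)(x − M_X) + M_Y:
x = (SD_X/SD_Y)(y − M_Y) + M_X = (13.9/16.5)(37.1 − 45.2) + 52.6
x = 0.842424 × -8.100 + 52.6 = 45.8

45.8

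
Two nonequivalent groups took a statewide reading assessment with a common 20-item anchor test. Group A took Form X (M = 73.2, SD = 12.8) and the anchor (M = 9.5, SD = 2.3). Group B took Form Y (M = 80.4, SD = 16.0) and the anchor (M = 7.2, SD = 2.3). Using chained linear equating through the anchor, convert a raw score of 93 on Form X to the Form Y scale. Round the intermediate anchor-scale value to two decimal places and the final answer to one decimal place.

121.2

Form X → anchor (Group A): v = (2.3/12.8)(93 − 73.2) + 9.5 = 13.06
anchor → Form Y (Group B): y = (16.0/2.3)(13.06 − 7.2) + 80.4 = 121.2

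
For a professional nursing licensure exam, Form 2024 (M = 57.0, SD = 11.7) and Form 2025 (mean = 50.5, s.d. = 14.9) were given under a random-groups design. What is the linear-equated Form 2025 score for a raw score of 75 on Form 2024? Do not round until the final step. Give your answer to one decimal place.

Linear equating: y = (SD_Y/SD_X)(x − M_X) + M_Y
y = (14.9/11.7)(75 − 57.0) + 50.5
y = 1.273504 × 18.0 + 50.5 = 22.9231 + 50.5 = 73.4

73.4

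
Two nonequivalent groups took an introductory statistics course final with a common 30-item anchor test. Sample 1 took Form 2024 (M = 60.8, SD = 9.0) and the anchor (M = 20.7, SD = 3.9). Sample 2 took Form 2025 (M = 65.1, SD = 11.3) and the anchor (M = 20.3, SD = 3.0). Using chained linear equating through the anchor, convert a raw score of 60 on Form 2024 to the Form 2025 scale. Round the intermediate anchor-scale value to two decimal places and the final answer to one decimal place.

Form 2024 → anchor (Sample 1): v = (3.9/9.0)(60 − 60.8) + 20.7 = 20.35
anchor → Form 2025 (Sample 2): y = (11.3/3.0)(20.35 − 20.3) + 65.1 = 65.3

65.3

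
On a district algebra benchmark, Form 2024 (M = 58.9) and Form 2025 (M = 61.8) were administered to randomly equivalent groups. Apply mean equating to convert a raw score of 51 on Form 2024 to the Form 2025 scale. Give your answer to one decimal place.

Mean equating: y = x + (M_Y − M_X) = 51 + (61.8 − 58.9) = 53.9

53.9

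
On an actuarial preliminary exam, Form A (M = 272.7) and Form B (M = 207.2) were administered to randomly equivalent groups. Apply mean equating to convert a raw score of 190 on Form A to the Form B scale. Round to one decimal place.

124.5

Mean equating: y = x + (M_Y − M_X) = 190 + (207.2 − 272.7) = 124.5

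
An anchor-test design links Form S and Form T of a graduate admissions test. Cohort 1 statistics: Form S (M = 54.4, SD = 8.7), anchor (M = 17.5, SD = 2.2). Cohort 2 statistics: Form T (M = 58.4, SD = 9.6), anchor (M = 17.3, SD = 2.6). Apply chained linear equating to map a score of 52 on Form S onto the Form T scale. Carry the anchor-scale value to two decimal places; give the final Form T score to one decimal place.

56.9

Form S → anchor (Cohort 1): v = (2.2/8.7)(52 − 54.4) + 17.5 = 16.89
anchor → Form T (Cohort 2): y = (9.6/2.6)(16.89 − 17.3) + 58.4 = 56.9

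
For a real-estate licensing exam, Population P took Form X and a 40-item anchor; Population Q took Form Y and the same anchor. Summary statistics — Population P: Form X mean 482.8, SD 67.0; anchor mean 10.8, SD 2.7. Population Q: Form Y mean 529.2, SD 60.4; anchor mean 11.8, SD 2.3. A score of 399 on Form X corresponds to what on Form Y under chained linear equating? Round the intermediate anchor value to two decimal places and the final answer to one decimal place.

Form X → anchor (Population P): v = (2.7/67.0)(399 − 482.8) + 10.8 = 7.42
anchor → Form Y (Population Q): y = (60.4/2.3)(7.42 − 11.8) + 529.2 = 414.2

414.2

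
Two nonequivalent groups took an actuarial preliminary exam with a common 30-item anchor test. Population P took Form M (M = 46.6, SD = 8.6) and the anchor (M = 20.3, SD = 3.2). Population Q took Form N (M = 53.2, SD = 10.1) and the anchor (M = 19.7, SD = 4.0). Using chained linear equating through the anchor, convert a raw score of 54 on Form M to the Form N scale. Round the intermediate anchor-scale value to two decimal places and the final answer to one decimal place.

Form M → anchor (Population P): v = (3.2/8.6)(54 − 46.6) + 20.3 = 23.05
anchor → Form N (Population Q): y = (10.1/4.0)(23.05 − 19.7) + 53.2 = 61.7

61.7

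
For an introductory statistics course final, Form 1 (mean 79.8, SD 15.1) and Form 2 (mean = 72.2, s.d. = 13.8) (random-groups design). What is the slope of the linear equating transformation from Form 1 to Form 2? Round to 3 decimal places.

0.914

A = SD_Y / SD_X = 13.8 / 15.1 = 0.914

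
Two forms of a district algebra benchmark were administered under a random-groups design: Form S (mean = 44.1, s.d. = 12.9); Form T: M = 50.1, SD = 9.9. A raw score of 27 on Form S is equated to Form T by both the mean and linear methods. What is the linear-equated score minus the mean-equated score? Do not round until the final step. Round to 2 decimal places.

3.98

Mean-equated: 27 + (50.1 − 44.1) = 33.00
Linear-equated: (9.9/12.9)(27 − 44.1) + 50.1 = 36.977
Difference = 36.977 − 33.00 = 3.98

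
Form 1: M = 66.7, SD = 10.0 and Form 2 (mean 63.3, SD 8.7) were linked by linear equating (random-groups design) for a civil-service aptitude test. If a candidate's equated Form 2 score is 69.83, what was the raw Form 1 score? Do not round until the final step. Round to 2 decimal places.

74.21

Invert y = (SD_Y/SD_X)(x − M_X) + M_Y:
x = (SD_X/SD_Y)(y − M_Y) + M_X = (10.0/8.7)(69.83 − 63.3) + 66.7
x = 1.149425 × 6.530 + 66.7 = 74.21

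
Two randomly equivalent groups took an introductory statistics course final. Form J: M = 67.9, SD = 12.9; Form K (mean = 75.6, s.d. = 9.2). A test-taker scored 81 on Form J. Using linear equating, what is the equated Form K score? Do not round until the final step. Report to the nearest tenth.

84.9

Linear equating: y = (SD_Y/SD_X)(x − M_X) + M_Y
y = (9.2/12.9)(81 − 67.9) + 75.6
y = 0.713178 × 13.1 + 75.6 = 9.3426 + 75.6 = 84.9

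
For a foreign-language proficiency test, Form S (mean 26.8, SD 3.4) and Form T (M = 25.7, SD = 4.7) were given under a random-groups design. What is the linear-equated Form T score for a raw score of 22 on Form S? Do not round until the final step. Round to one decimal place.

Linear equating: y = (SD_Y/SD_X)(x − M_X) + M_Y
y = (4.7/3.4)(22 − 26.8) + 25.7
y = 1.382353 × -4.8 + 25.7 = -6.6353 + 25.7 = 19.1

19.1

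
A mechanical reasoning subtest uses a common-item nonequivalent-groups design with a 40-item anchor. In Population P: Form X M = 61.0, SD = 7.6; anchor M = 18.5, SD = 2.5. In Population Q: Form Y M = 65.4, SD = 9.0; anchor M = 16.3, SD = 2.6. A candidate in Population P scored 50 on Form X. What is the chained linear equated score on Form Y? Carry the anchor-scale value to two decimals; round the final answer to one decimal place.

Form X → anchor (Population P): v = (2.5/7.6)(50 − 61.0) + 18.5 = 14.88
anchor → Form Y (Population Q): y = (9.0/2.6)(14.88 − 16.3) + 65.4 = 60.5

60.5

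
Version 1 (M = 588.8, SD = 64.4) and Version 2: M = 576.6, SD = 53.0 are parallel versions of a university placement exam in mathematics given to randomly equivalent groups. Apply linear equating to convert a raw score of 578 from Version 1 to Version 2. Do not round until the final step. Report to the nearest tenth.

567.7

Linear equating: y = (SD_Y/SD_X)(x − M_X) + M_Y
y = (53.0/64.4)(578 − 588.8) + 576.6
y = 0.822981 × -10.8 + 576.6 = -8.8882 + 576.6 = 567.7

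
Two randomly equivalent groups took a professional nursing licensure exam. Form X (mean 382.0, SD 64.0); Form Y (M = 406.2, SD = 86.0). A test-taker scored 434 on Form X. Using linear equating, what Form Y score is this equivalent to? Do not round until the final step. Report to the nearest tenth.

Linear equating: y = (SD_Y/SD_X)(x − M_X) + M_Y
y = (86.0/64.0)(434 − 382.0) + 406.2
y = 1.343750 × 52.0 + 406.2 = 69.8750 + 406.2 = 476.1

476.1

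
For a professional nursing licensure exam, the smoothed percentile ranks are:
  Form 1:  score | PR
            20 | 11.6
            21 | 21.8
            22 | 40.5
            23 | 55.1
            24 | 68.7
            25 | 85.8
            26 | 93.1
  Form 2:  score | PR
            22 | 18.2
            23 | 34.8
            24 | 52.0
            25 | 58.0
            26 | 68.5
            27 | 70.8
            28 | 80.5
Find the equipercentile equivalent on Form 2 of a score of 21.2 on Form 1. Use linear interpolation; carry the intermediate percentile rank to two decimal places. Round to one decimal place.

22.4

PR of 21.2 on Form 1: 21.8 + (21.2 − 21)/(22 − 21) × (40.5 − 21.8) = 25.54
On Form 2, PR 25.54 falls between score 22 (PR 18.2) and 23 (PR 34.8).
Interpolate: 22 + (25.54 − 18.2)/(34.8 − 18.2) × (23 − 22) = 22.4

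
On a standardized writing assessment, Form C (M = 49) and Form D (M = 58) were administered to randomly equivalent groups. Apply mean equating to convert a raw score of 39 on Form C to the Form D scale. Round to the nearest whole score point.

Mean equating: y = x + (M_Y − M_X) = 39 + (58 − 49) = 48

48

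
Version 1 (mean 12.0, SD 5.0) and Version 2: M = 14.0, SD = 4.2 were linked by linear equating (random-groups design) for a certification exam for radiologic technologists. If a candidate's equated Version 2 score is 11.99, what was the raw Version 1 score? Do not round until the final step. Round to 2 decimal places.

9.61

Invert y = (SD_Y/SD_X)(x − M_X) + M_Y:
x = (SD_X/SD_Y)(y − M_Y) + M_X = (5.0/4.2)(11.99 − 14.0) + 12.0
x = 1.190476 × -2.010 + 12.0 = 9.61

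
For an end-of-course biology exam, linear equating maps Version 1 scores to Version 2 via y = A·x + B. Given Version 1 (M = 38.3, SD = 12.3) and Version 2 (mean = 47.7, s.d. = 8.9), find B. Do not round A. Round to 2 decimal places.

A = SD_Y / SD_X = 8.9 / 12.3 = 0.723577
B = M_Y − A·M_X = 47.7 − 0.723577 × 38.3 = 19.99

19.99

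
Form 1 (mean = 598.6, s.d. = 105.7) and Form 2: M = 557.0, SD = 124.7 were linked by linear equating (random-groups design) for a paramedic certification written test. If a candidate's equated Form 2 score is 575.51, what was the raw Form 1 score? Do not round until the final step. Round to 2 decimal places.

614.29

Invert y = (SD_Y/SD_X)(x − M_X) + M_Y:
x = (SD_X/SD_Y)(y − M_Y) + M_X = (105.7/124.7)(575.51 − 557.0) + 598.6
x = 0.847634 × 18.510 + 598.6 = 614.29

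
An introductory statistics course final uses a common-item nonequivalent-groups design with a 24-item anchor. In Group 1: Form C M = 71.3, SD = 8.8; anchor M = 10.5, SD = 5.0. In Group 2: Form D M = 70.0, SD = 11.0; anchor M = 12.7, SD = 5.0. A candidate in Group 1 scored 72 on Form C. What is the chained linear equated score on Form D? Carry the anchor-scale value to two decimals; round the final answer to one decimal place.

Form C → anchor (Group 1): v = (5.0/8.8)(72 − 71.3) + 10.5 = 10.90
anchor → Form D (Group 2): y = (11.0/5.0)(10.90 − 12.7) + 70.0 = 66.0

66.0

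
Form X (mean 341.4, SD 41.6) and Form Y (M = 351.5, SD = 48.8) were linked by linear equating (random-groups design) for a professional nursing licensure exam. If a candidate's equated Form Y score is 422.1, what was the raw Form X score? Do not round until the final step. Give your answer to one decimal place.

Invert y = (SD_Y/SD_X)(x − M_X) + M_Y:
x = (SD_X/SD_Y)(y − M_Y) + M_X = (41.6/48.8)(422.1 − 351.5) + 341.4
x = 0.852459 × 70.600 + 341.4 = 401.6

401.6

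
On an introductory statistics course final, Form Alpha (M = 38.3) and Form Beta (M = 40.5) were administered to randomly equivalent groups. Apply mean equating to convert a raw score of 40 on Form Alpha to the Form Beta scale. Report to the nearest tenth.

Mean equating: y = x + (M_Y − M_X) = 40 + (40.5 − 38.3) = 42.2

42.2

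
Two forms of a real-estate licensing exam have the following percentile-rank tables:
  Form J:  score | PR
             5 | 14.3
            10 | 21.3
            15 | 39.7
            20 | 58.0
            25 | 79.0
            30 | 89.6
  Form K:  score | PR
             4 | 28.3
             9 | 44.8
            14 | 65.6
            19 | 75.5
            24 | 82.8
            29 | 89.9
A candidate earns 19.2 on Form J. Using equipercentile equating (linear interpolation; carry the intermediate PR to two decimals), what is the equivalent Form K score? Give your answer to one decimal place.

PR of 19.2 on Form J: 39.7 + (19.2 − 15)/(20 − 15) × (58.0 − 39.7) = 55.07
On Form K, PR 55.07 falls between score 9 (PR 44.8) and 14 (PR 65.6).
Interpolate: 9 + (55.07 − 44.8)/(65.6 − 44.8) × (14 − 9) = 11.5

11.5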